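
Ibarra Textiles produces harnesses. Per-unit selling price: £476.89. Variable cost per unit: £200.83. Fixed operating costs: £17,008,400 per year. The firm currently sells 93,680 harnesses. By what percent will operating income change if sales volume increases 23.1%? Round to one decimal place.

+67.5%

At 93,680 units, contribution = 93,680 × £276.06 = £25,861,300.80.
Subtracting fixed costs: EBIT = £25,861,300.80 − £17,008,400 = £8,852,900.80.
DOL = contribution ÷ EBIT = £25,861,300.80 ÷ £8,852,900.80 = 2.9212.
%ΔEBIT = DOL × %ΔSales = 2.9212 × +23.1% = +67.5%.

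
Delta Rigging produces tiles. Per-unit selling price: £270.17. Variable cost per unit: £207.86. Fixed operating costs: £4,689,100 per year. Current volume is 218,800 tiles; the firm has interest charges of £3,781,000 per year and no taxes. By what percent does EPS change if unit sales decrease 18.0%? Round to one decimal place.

Total contribution margin = 218,800 × £62.31 = £13,633,428.00.
Operating income = contribution − fixed costs = £13,633,428.00 − £4,689,100 = £8,944,328.00.
After interest of £3,781,000.00, pre-tax earnings = £5,163,328.00.
DCL = total CM / (EBIT − I) = £13,633,428.00 / £5,163,328.00 = 2.6404.
%ΔEPS = DCL × %ΔSales = 2.6404 × -18.0% = -47.5%.

-47.5%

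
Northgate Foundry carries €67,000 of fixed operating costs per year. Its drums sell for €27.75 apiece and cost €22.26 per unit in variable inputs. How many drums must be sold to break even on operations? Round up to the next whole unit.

12,205 drums

Each unit contributes €27.75 − €22.26 = €5.49.
Units to break even: €67,000 ÷ €5.49 = 12,204.01, rounded up to 12,205.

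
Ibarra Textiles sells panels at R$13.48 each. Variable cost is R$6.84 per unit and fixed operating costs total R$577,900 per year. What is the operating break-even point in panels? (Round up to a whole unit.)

Each unit contributes R$13.48 − R$6.84 = R$6.64.
Break-even Q = R$577,900 / R$6.64 = 87,033.13 → 87,034 panels.

87,034 panels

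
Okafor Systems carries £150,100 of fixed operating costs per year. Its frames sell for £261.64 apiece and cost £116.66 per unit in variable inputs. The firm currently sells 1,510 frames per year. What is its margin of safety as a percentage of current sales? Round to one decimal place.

Each unit contributes £261.64 − £116.66 = £144.98. Break-even units = £150,100 ÷ £144.98 = 1,035.32; break-even revenue = 1,035.32 × £261.64 = £270,879.87.
Actual sales revenue = 1,510 × £261.64 = £395,076.40.
Margin of safety = (£395,076.40 − £270,879.87) ÷ £395,076.40 = 31.4%.

31.4%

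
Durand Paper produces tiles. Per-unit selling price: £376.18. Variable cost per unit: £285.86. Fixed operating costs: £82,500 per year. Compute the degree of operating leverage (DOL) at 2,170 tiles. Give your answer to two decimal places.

Total contribution margin = 2,170 × £90.32 = £195,994.40.
Subtracting fixed costs: EBIT = £195,994.40 − £82,500 = £113,494.40.
Degree of operating leverage = £195,994.40 / £113,494.40 = 1.7269.

1.73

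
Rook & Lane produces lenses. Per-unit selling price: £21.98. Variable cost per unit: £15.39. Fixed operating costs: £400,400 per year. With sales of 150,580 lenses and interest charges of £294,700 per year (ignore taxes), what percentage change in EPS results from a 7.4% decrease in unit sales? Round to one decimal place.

-24.7%

Total contribution margin = 150,580 × £6.59 = £992,322.20.
EBIT = £992,322.20 − £400,400 = £591,922.20.
After interest of £294,700.00, pre-tax earnings = £297,222.20.
DCL = total CM / (EBIT − I) = £992,322.20 / £297,222.20 = 3.3387.
EPS therefore changes by 3.3387 × (-7.4%) = -24.7%.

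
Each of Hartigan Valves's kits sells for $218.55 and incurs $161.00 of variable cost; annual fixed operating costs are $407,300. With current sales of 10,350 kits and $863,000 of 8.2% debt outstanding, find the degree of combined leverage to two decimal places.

At 10,350 units, contribution = 10,350 × $57.55 = $595,642.50.
EBIT = $595,642.50 − $407,300 = $188,342.50. Interest = $70,766.00.
DOL = $595,642.50 ÷ $188,342.50 = 3.1625; DFL = $188,342.50 ÷ $117,576.50 = 1.6019.
Combined leverage = 3.1625 × 1.6019 = 5.0660.

5.07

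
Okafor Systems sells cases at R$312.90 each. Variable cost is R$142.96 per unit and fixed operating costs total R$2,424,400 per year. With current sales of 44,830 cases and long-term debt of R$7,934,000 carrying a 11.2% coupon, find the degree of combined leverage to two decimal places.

Contribution at this volume is 44,830 × R$169.94 = R$7,618,410.20.
Operating income = contribution − fixed costs = R$7,618,410.20 − R$2,424,400 = R$5,194,010.20. Interest = R$888,608.00, so EBIT − I = R$4,305,402.20.
DCL = contribution ÷ (EBIT − I) = R$7,618,410.20 ÷ R$4,305,402.20 = 1.7695.

1.77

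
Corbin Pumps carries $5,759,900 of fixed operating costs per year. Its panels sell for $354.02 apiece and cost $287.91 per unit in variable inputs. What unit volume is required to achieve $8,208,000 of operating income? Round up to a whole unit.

211,283 panels

Contribution margin per unit = $354.02 − $287.91 = $66.11.
Required volume = (fixed costs + target profit) ÷ CM = ($5,759,900 + $8,208,000) ÷ $66.11 = 211,282.71, so 211,283 panels.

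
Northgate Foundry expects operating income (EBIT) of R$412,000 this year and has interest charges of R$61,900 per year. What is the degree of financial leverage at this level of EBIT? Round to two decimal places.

1.18

Interest = R$61,900.00.
DFL = EBIT ÷ (EBIT − I) = R$412,000 ÷ (R$412,000 − R$61,900.00) = R$412,000 ÷ R$350,100.00 = 1.1768.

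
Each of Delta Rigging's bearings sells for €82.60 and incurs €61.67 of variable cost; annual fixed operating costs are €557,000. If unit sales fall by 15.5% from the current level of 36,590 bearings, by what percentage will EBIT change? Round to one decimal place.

Total contribution margin = 36,590 × €20.93 = €765,828.70.
EBIT = €765,828.70 − €557,000 = €208,828.70.
Degree of operating leverage = €765,828.70 / €208,828.70 = 3.6673.
%ΔEBIT = DOL × %ΔSales = 3.6673 × -15.5% = -56.8%.

-56.8%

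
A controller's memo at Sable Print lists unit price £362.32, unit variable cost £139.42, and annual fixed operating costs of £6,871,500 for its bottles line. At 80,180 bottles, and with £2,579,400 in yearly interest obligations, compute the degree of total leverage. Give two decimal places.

Contribution at this volume is 80,180 × £222.90 = £17,872,122.00.
EBIT = £17,872,122.00 − £6,871,500 = £11,000,622.00. Interest = £2,579,400.00, so EBIT − I = £8,421,222.00.
Degree of total leverage = total CM / (EBIT − interest) = £17,872,122.00 / £8,421,222.00 = 2.1223.

2.12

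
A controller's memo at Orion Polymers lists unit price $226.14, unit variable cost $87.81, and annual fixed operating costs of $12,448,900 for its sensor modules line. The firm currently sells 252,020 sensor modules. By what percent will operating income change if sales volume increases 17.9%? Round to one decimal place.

+27.8%

Contribution at this volume is 252,020 × $138.33 = $34,861,926.60.
Subtracting fixed costs: EBIT = $34,861,926.60 − $12,448,900 = $22,413,026.60.
DOL = contribution ÷ EBIT = $34,861,926.60 ÷ $22,413,026.60 = 1.5554.
So EBIT moves 1.5554 × (+17.9%) = +27.8%.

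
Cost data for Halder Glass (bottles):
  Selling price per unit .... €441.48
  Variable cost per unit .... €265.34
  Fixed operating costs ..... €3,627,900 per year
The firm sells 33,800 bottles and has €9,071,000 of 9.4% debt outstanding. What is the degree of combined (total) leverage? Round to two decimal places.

Total contribution margin = 33,800 × €176.14 = €5,953,532.00.
EBIT = €5,953,532.00 − €3,627,900 = €2,325,632.00. Interest = €852,674.00.
DOL = €5,953,532.00 ÷ €2,325,632.00 = 2.5600; DFL = €2,325,632.00 ÷ €1,472,958.00 = 1.5789.
DCL = DOL × DFL = 2.5600 × 1.5789 = 4.0420.

4.04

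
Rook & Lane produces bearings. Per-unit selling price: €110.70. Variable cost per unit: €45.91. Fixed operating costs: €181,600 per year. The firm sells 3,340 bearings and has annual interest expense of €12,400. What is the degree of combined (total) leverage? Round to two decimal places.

9.66

At 3,340 units, contribution = 3,340 × €64.79 = €216,398.60.
Operating income = contribution − fixed costs = €216,398.60 − €181,600 = €34,798.60. Interest = €12,400.00.
DOL = €216,398.60 ÷ €34,798.60 = 6.2186; DFL = €34,798.60 ÷ €22,398.60 = 1.5536.
DCL = DOL × DFL = 6.2186 × 1.5536 = 9.6612.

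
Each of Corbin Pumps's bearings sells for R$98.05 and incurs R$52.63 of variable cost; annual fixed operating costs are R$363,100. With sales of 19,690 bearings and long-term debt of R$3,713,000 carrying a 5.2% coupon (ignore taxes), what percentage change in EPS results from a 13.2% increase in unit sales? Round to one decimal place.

Contribution at this volume is 19,690 × R$45.42 = R$894,319.80.
EBIT = R$894,319.80 − R$363,100 = R$531,219.80.
Interest = R$193,076.00, so EBIT − I = R$338,143.80.
Degree of combined leverage = contribution ÷ (EBIT − I) = R$894,319.80 ÷ R$338,143.80 = 2.6448.
EPS therefore changes by 2.6448 × (+13.2%) = +34.9%.

+34.9%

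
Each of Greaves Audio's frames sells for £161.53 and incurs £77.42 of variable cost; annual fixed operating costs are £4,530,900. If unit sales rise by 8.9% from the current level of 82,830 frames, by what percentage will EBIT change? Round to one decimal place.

At 82,830 units, contribution = 82,830 × £84.11 = £6,966,831.30.
EBIT = £6,966,831.30 − £4,530,900 = £2,435,931.30.
DOL = contribution ÷ EBIT = £6,966,831.30 ÷ £2,435,931.30 = 2.8600.
%ΔEBIT = DOL × %ΔSales = 2.8600 × +8.9% = +25.5%.

+25.5%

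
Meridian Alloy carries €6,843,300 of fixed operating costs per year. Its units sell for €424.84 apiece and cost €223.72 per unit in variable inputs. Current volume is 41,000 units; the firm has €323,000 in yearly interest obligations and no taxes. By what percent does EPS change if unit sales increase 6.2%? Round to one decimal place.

+47.4%

Total contribution margin = 41,000 × €201.12 = €8,245,920.00.
Operating income = contribution − fixed costs = €8,245,920.00 − €6,843,300 = €1,402,620.00.
After interest of €323,000.00, pre-tax earnings = €1,079,620.00.
DCL = total CM / (EBIT − I) = €8,245,920.00 / €1,079,620.00 = 7.6378.
EPS therefore changes by 7.6378 × (+6.2%) = +47.4%.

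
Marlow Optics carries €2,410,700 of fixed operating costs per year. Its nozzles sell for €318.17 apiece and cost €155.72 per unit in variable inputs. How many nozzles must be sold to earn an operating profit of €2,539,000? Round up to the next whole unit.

30,470 nozzles

Contribution margin per unit = €318.17 − €155.72 = €162.45.
Units = (FC + target) / CM = (€2,410,700 + €2,539,000) / €162.45 = 30,469.07, so 30,470 nozzles.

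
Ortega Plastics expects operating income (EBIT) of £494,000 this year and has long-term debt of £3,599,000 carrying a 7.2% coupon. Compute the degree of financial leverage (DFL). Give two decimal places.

2.10

Interest = £259,128.00.
DFL = EBIT ÷ (EBIT − I) = £494,000 ÷ (£494,000 − £259,128.00) = £494,000 ÷ £234,872.00 = 2.1033.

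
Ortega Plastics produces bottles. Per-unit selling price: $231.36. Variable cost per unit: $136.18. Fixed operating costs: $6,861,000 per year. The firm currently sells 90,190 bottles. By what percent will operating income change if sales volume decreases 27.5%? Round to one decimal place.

-137.0%

Total contribution margin = 90,190 × $95.18 = $8,584,284.20.
EBIT = $8,584,284.20 − $6,861,000 = $1,723,284.20.
DOL = contribution ÷ EBIT = $8,584,284.20 ÷ $1,723,284.20 = 4.9814.
%ΔEBIT = DOL × %ΔSales = 4.9814 × -27.5% = -137.0%.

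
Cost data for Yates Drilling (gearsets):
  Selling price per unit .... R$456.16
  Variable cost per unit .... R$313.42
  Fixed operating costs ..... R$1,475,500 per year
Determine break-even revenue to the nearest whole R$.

Contribution margin per unit = R$456.16 − R$313.42 = R$142.74, a CM ratio of R$142.74 ÷ R$456.16 = 0.3129.
Break-even sales = FC ÷ CM ratio = R$1,475,500 × R$456.16 / R$142.74 = R$4,715,315.

R$4,715,315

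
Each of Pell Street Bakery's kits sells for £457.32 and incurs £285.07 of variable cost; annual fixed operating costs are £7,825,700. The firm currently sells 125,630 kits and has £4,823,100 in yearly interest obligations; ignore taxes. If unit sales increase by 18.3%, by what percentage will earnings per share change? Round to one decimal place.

+44.0%

Contribution at this volume is 125,630 × £172.25 = £21,639,767.50.
EBIT = £21,639,767.50 − £7,825,700 = £13,814,067.50.
Interest = £4,823,100.00, so EBIT − I = £8,990,967.50.
DCL = total CM / (EBIT − I) = £21,639,767.50 / £8,990,967.50 = 2.4068.
EPS therefore changes by 2.4068 × (+18.3%) = +44.0%.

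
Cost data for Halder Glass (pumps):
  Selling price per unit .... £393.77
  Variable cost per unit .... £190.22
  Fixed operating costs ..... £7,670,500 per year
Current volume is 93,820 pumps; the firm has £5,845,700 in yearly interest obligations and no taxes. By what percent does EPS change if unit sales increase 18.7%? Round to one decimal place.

At 93,820 units, contribution = 93,820 × £203.55 = £19,097,061.00.
Operating income = contribution − fixed costs = £19,097,061.00 − £7,670,500 = £11,426,561.00.
After interest of £5,845,700.00, pre-tax earnings = £5,580,861.00.
Degree of combined leverage = contribution ÷ (EBIT − I) = £19,097,061.00 ÷ £5,580,861.00 = 3.4219.
EPS therefore changes by 3.4219 × (+18.7%) = +64.0%.

+64.0%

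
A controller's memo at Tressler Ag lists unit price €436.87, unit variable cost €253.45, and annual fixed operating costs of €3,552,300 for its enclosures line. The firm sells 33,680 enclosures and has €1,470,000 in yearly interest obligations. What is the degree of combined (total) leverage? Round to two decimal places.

5.35

At 33,680 units, contribution = 33,680 × €183.42 = €6,177,585.60.
Operating income = contribution − fixed costs = €6,177,585.60 − €3,552,300 = €2,625,285.60. Interest = €1,470,000.00.
DOL = €6,177,585.60 ÷ €2,625,285.60 = 2.3531; DFL = €2,625,285.60 ÷ €1,155,285.60 = 2.2724.
DCL = DOL × DFL = 2.3531 × 2.2724 = 5.3472.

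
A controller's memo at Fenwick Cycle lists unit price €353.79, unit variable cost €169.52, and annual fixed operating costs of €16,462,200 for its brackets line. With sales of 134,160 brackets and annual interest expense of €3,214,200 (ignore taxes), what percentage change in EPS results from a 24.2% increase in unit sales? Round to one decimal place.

+118.6%

Contribution at this volume is 134,160 × €184.27 = €24,721,663.20.
Operating income = contribution − fixed costs = €24,721,663.20 − €16,462,200 = €8,259,463.20.
Interest = €3,214,200.00, so EBIT − I = €5,045,263.20.
Degree of combined leverage = contribution ÷ (EBIT − I) = €24,721,663.20 ÷ €5,045,263.20 = 4.9000.
EPS therefore changes by 4.9000 × (+24.2%) = +118.6%.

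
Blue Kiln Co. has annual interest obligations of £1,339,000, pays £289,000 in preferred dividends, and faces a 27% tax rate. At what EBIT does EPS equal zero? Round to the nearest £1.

£1,734,890

Grossing the preferred dividend up to pre-tax terms: £289,000 / (1 − 0.27) = £395,890.41.
Financial break-even EBIT = interest + D_p ÷ (1 − t) = £1,339,000 + £395,890.41 = £1,734,890.41.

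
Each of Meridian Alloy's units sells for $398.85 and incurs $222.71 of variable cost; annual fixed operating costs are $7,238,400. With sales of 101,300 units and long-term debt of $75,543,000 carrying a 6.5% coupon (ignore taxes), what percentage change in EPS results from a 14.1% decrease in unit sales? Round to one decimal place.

-44.2%

Total contribution margin = 101,300 × $176.14 = $17,842,982.00.
Subtracting fixed costs: EBIT = $17,842,982.00 − $7,238,400 = $10,604,582.00.
After interest of $4,910,295.00, pre-tax earnings = $5,694,287.00.
DCL = total CM / (EBIT − I) = $17,842,982.00 / $5,694,287.00 = 3.1335.
EPS therefore changes by 3.1335 × (-14.1%) = -44.2%.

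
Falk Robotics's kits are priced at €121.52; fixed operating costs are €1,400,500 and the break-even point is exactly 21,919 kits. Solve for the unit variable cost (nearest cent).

€57.63

At break-even, FC = Q × (P − VC), so P − VC = €1,400,500 ÷ 21,919 = €63.8943.
Hence VC = price − CM = €121.52 − €63.8943 = €57.63.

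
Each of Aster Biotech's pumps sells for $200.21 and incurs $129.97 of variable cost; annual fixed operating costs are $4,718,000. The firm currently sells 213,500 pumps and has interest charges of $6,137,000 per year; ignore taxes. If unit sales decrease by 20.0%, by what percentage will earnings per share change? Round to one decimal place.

Total contribution margin = 213,500 × $70.24 = $14,996,240.00.
EBIT = $14,996,240.00 − $4,718,000 = $10,278,240.00.
Interest = $6,137,000.00, so EBIT − I = $4,141,240.00.
Degree of combined leverage = contribution ÷ (EBIT − I) = $14,996,240.00 ÷ $4,141,240.00 = 3.6212.
%ΔEPS = DCL × %ΔSales = 3.6212 × -20.0% = -72.4%.

-72.4%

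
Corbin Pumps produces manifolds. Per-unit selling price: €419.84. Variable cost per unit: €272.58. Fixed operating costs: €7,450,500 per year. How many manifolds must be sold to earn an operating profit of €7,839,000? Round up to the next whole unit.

103,827 manifolds

Contribution margin per unit = €419.84 − €272.58 = €147.26.
Required volume = (fixed costs + target profit) ÷ CM = (€7,450,500 + €7,839,000) ÷ €147.26 = 103,826.57, so 103,827 manifolds.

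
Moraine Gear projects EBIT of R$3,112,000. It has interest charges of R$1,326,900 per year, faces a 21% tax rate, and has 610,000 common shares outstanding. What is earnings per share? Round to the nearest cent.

R$2.31

Pre-tax income = R$3,112,000 − R$1,326,900.00 = R$1,785,100.00.
Net income = R$1,785,100.00 × (1 − 0.21) = R$1,410,229.00.
EPS = R$1,410,229.00 ÷ 610,000 = R$2.31.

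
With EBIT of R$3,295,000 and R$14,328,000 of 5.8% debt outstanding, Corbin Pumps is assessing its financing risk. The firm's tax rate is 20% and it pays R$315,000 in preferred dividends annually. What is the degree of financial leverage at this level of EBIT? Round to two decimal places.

Interest = R$831,024.00.
Pre-tax preferred-dividend burden = R$315,000 ÷ (1 − 0.20) = R$393,750.00.
DFL = EBIT ÷ [EBIT − I − D_p/(1−t)] = R$3,295,000 ÷ [R$3,295,000 − R$831,024.00 − R$393,750.00] = R$3,295,000 ÷ R$2,070,226.00 = 1.5916.

1.59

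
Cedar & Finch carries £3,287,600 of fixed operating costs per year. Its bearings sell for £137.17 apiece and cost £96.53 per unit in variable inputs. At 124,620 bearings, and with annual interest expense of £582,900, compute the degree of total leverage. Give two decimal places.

4.24

Contribution at this volume is 124,620 × £40.64 = £5,064,556.80.
EBIT = £5,064,556.80 − £3,287,600 = £1,776,956.80. Interest = £582,900.00, so EBIT − I = £1,194,056.80.
Degree of total leverage = total CM / (EBIT − interest) = £5,064,556.80 / £1,194,056.80 = 4.2415.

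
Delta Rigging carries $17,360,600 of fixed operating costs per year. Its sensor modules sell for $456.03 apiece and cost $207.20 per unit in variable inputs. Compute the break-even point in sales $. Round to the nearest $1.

Contribution margin per unit = $456.03 − $207.20 = $248.83, a CM ratio of $248.83 ÷ $456.03 = 0.5456.
Break-even sales = FC ÷ CM ratio = $17,360,600 × $456.03 / $248.83 = $31,816,720.

$31,816,720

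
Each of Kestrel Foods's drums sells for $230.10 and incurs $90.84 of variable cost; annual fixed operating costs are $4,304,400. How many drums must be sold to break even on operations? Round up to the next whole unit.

30,910 drums

Contribution margin per unit = $230.10 − $90.84 = $139.26.
Break-even Q = $4,304,400 / $139.26 = 30,909.09 → 30,910 drums.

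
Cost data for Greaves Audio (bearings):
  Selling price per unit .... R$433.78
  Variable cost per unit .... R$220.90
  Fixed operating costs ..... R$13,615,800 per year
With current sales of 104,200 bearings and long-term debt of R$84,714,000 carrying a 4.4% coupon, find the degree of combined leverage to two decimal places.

Contribution at this volume is 104,200 × R$212.88 = R$22,182,096.00.
EBIT = R$22,182,096.00 − R$13,615,800 = R$8,566,296.00. Interest = R$3,727,416.00.
DOL = R$22,182,096.00 ÷ R$8,566,296.00 = 2.5895; DFL = R$8,566,296.00 ÷ R$4,838,880.00 = 1.7703.
Combined leverage = 2.5895 × 1.7703 = 4.5842.

4.58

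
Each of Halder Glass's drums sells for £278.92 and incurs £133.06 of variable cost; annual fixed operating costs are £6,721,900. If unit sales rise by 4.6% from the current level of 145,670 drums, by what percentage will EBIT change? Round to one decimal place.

At 145,670 units, contribution = 145,670 × £145.86 = £21,247,426.20.
EBIT = £21,247,426.20 − £6,721,900 = £14,525,526.20.
Degree of operating leverage = £21,247,426.20 / £14,525,526.20 = 1.4628.
So EBIT moves 1.4628 × (+4.6%) = +6.7%.

+6.7%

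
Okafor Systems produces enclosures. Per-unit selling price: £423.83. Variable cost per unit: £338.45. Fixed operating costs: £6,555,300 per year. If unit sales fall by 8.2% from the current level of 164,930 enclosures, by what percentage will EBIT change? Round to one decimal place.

-15.3%

Total contribution margin = 164,930 × £85.38 = £14,081,723.40.
Subtracting fixed costs: EBIT = £14,081,723.40 − £6,555,300 = £7,526,423.40.
Degree of operating leverage = £14,081,723.40 / £7,526,423.40 = 1.8710.
%ΔEBIT = DOL × %ΔSales = 1.8710 × -8.2% = -15.3%.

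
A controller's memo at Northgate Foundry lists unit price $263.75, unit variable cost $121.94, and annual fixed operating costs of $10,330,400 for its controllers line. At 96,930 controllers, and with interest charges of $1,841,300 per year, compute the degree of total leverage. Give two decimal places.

8.73

At 96,930 units, contribution = 96,930 × $141.81 = $13,745,643.30.
Subtracting fixed costs: EBIT = $13,745,643.30 − $10,330,400 = $3,415,243.30. Interest = $1,841,300.00, so EBIT − I = $1,573,943.30.
Degree of total leverage = total CM / (EBIT − interest) = $13,745,643.30 / $1,573,943.30 = 8.7333.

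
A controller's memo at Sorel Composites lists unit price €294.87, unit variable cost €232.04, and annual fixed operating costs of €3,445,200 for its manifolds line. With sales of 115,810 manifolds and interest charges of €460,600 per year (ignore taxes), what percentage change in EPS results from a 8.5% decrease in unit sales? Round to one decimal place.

-18.3%

Contribution at this volume is 115,810 × €62.83 = €7,276,342.30.
Subtracting fixed costs: EBIT = €7,276,342.30 − €3,445,200 = €3,831,142.30.
After interest of €460,600.00, pre-tax earnings = €3,370,542.30.
Degree of combined leverage = contribution ÷ (EBIT − I) = €7,276,342.30 ÷ €3,370,542.30 = 2.1588.
%ΔEPS = DCL × %ΔSales = 2.1588 × -8.5% = -18.3%.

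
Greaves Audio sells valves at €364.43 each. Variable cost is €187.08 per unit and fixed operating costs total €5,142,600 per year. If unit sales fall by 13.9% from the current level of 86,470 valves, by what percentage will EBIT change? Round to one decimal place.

At 86,470 units, contribution = 86,470 × €177.35 = €15,335,454.50.
Subtracting fixed costs: EBIT = €15,335,454.50 − €5,142,600 = €10,192,854.50.
So DOL = total CM / EBIT = €15,335,454.50 / €10,192,854.50 = 1.5045.
So EBIT moves 1.5045 × (-13.9%) = -20.9%.

-20.9%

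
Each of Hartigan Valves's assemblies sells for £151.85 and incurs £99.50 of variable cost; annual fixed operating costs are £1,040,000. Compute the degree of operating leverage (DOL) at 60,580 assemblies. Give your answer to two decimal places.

Total contribution margin = 60,580 × £52.35 = £3,171,363.00.
EBIT = £3,171,363.00 − £1,040,000 = £2,131,363.00.
So DOL = total CM / EBIT = £3,171,363.00 / £2,131,363.00 = 1.4880.

1.49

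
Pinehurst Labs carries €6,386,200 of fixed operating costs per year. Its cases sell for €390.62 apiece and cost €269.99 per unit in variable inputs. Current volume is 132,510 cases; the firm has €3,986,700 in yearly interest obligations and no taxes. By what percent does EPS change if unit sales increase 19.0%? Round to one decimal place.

+54.1%

At 132,510 units, contribution = 132,510 × €120.63 = €15,984,681.30.
Subtracting fixed costs: EBIT = €15,984,681.30 − €6,386,200 = €9,598,481.30.
After interest of €3,986,700.00, pre-tax earnings = €5,611,781.30.
DCL = total CM / (EBIT − I) = €15,984,681.30 / €5,611,781.30 = 2.8484.
%ΔEPS = DCL × %ΔSales = 2.8484 × +19.0% = +54.1%.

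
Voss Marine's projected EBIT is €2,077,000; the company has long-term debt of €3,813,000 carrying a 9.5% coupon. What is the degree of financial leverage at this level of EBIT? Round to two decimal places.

Annual interest charges come to €362,235.00.
DFL = EBIT ÷ (EBIT − I) = €2,077,000 ÷ (€2,077,000 − €362,235.00) = €2,077,000 ÷ €1,714,765.00 = 1.2112.

1.21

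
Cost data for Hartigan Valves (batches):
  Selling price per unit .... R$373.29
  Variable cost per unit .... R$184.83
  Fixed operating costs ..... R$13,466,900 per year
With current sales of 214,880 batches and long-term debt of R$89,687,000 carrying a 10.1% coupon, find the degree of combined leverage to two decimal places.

2.25

Total contribution margin = 214,880 × R$188.46 = R$40,496,284.80.
EBIT = R$40,496,284.80 − R$13,466,900 = R$27,029,384.80. Interest = R$9,058,387.00.
DOL = R$40,496,284.80 ÷ R$27,029,384.80 = 1.4982; DFL = R$27,029,384.80 ÷ R$17,970,997.80 = 1.5041.
DCL = DOL × DFL = 1.4982 × 1.5041 = 2.2534.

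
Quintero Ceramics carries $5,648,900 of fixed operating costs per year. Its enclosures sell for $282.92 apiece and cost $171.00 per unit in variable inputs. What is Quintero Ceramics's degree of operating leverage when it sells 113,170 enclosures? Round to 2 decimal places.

1.81

Contribution at this volume is 113,170 × $111.92 = $12,665,986.40.
EBIT = $12,665,986.40 − $5,648,900 = $7,017,086.40.
So DOL = total CM / EBIT = $12,665,986.40 / $7,017,086.40 = 1.8050.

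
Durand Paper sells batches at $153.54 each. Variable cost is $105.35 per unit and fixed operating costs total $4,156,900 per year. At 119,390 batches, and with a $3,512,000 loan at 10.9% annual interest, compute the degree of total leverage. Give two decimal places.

At 119,390 units, contribution = 119,390 × $48.19 = $5,753,404.10.
EBIT = $5,753,404.10 − $4,156,900 = $1,596,504.10. Interest = $382,808.00.
DOL = $5,753,404.10 ÷ $1,596,504.10 = 3.6038; DFL = $1,596,504.10 ÷ $1,213,696.10 = 1.3154.
DCL = DOL × DFL = 3.6038 × 1.3154 = 4.7404.

4.74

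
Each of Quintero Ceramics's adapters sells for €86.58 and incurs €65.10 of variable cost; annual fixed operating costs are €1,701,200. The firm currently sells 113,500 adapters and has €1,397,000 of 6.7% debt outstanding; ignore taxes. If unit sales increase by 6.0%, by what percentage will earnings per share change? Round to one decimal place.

Total contribution margin = 113,500 × €21.48 = €2,437,980.00.
Operating income = contribution − fixed costs = €2,437,980.00 − €1,701,200 = €736,780.00.
After interest of €93,599.00, pre-tax earnings = €643,181.00.
Degree of combined leverage = contribution ÷ (EBIT − I) = €2,437,980.00 ÷ €643,181.00 = 3.7905.
EPS therefore changes by 3.7905 × (+6.0%) = +22.7%.

+22.7%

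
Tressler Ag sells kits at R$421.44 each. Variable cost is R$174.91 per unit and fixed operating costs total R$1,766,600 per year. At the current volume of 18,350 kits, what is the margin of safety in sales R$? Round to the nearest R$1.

R$4,713,443

Unit CM = price − variable cost = R$421.44 − R$174.91 = R$246.53. Break-even units = R$1,766,600 ÷ R$246.53 = 7,165.86; break-even revenue = 7,165.86 × R$421.44 = R$3,019,980.95.
Actual sales revenue = 18,350 × R$421.44 = R$7,733,424.00.
Margin of safety = R$7,733,424.00 − R$3,019,980.95 = R$4,713,443.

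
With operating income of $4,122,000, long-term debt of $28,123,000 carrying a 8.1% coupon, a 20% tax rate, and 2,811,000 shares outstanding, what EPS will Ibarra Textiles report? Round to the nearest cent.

Pre-tax income = $4,122,000 − $2,277,963.00 = $1,844,037.00.
After tax at 20%: net income = $1,844,037.00 × 0.80 = $1,475,229.60.
EPS = $1,475,229.60 ÷ 2,811,000 = $0.52.

$0.52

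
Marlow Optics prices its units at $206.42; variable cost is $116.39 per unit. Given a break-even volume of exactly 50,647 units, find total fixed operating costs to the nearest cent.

Unit CM = price − variable cost = $206.42 − $116.39 = $90.03.
Fixed costs = break-even units × CM = 50,647 × $90.03 = $4,559,749.41.

$4,559,749.41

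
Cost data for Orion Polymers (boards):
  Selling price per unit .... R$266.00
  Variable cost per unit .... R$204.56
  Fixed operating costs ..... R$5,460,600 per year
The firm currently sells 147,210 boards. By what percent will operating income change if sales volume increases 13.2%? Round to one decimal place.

Total contribution margin = 147,210 × R$61.44 = R$9,044,582.40.
Operating income = contribution − fixed costs = R$9,044,582.40 − R$5,460,600 = R$3,583,982.40.
Degree of operating leverage = R$9,044,582.40 / R$3,583,982.40 = 2.5236.
So EBIT moves 2.5236 × (+13.2%) = +33.3%.

+33.3%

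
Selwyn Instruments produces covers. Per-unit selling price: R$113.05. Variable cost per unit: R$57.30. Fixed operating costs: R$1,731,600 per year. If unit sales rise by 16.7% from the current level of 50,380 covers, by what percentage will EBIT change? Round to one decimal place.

+43.5%

Total contribution margin = 50,380 × R$55.75 = R$2,808,685.00.
EBIT = R$2,808,685.00 − R$1,731,600 = R$1,077,085.00.
So DOL = total CM / EBIT = R$2,808,685.00 / R$1,077,085.00 = 2.6077.
So EBIT moves 2.6077 × (+16.7%) = +43.5%.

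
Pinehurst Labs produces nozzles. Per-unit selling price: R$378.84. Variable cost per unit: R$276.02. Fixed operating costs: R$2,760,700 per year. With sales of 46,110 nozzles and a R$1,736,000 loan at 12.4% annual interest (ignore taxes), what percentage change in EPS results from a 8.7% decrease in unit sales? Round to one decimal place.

At 46,110 units, contribution = 46,110 × R$102.82 = R$4,741,030.20.
Operating income = contribution − fixed costs = R$4,741,030.20 − R$2,760,700 = R$1,980,330.20.
Interest = R$215,264.00, so EBIT − I = R$1,765,066.20.
DCL = total CM / (EBIT − I) = R$4,741,030.20 / R$1,765,066.20 = 2.6860.
%ΔEPS = DCL × %ΔSales = 2.6860 × -8.7% = -23.4%.

-23.4%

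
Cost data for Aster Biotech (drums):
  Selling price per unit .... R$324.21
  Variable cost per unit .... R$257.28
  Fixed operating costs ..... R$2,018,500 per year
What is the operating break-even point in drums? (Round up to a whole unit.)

Each unit contributes R$324.21 − R$257.28 = R$66.93.
Units to break even: R$2,018,500 ÷ R$66.93 = 30,158.37, rounded up to 30,159.

30,159 drums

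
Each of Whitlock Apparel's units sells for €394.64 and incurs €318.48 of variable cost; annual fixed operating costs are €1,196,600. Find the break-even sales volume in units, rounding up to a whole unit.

Unit CM = price − variable cost = €394.64 − €318.48 = €76.16.
Break-even Q = €1,196,600 / €76.16 = 15,711.66 → 15,712 units.

15,712 units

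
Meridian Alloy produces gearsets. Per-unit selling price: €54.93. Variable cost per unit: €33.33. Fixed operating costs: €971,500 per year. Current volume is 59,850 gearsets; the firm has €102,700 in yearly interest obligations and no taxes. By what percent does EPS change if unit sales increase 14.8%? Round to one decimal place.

+87.5%

Total contribution margin = 59,850 × €21.60 = €1,292,760.00.
EBIT = €1,292,760.00 − €971,500 = €321,260.00.
Interest = €102,700.00, so EBIT − I = €218,560.00.
DCL = total CM / (EBIT − I) = €1,292,760.00 / €218,560.00 = 5.9149.
EPS therefore changes by 5.9149 × (+14.8%) = +87.5%.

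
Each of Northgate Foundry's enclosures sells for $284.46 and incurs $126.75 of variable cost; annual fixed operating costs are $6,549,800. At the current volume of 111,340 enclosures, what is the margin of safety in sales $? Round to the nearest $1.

$19,857,966

Each unit contributes $284.46 − $126.75 = $157.71. Break-even units = $6,549,800 ÷ $157.71 = 41,530.66; break-even revenue = 41,530.66 × $284.46 = $11,813,810.84.
Actual sales revenue = 111,340 × $284.46 = $31,671,776.40.
Margin of safety = $31,671,776.40 − $11,813,810.84 = $19,857,966.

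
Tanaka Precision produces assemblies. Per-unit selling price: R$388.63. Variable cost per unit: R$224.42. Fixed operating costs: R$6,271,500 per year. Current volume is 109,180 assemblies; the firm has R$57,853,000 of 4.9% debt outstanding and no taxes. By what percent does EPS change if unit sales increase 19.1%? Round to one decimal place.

+38.8%

Total contribution margin = 109,180 × R$164.21 = R$17,928,447.80.
Subtracting fixed costs: EBIT = R$17,928,447.80 − R$6,271,500 = R$11,656,947.80.
Interest = R$2,834,797.00, so EBIT − I = R$8,822,150.80.
Degree of combined leverage = contribution ÷ (EBIT − I) = R$17,928,447.80 ÷ R$8,822,150.80 = 2.0322.
%ΔEPS = DCL × %ΔSales = 2.0322 × +19.1% = +38.8%.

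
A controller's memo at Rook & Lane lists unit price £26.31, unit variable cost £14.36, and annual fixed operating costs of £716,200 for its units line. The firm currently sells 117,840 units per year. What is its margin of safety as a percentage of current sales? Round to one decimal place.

49.1%

Each unit contributes £26.31 − £14.36 = £11.95. Break-even units = £716,200 ÷ £11.95 = 59,933.05; break-even revenue = 59,933.05 × £26.31 = £1,576,838.66.
Actual sales revenue = 117,840 × £26.31 = £3,100,370.40.
Margin of safety = (£3,100,370.40 − £1,576,838.66) ÷ £3,100,370.40 = 49.1%.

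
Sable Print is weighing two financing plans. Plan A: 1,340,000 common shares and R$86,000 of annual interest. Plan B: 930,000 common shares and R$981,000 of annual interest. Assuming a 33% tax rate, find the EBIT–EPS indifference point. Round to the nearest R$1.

R$3,011,122

Set EPS_A = EPS_B: (EBIT − R$86,000)(1 − 0.33) ÷ 1,340,000 = (EBIT − R$981,000)(1 − 0.33) ÷ 930,000.
Cancelling (1 − t) and cross-multiplying: 930,000·(EBIT − 86,000) = 1,340,000·(EBIT − 981,000).
Solving, EBIT = (981,000·1,340,000 − 86,000·930,000) / (1,340,000 − 930,000) = 1,234,560,000,000 / 410,000 = 3,011,121.95.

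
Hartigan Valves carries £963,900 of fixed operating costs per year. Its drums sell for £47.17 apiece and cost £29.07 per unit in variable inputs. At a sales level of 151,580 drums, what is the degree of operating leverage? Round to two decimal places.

Total contribution margin = 151,580 × £18.10 = £2,743,598.00.
Subtracting fixed costs: EBIT = £2,743,598.00 − £963,900 = £1,779,698.00.
DOL = contribution ÷ EBIT = £2,743,598.00 ÷ £1,779,698.00 = 1.5416.

1.54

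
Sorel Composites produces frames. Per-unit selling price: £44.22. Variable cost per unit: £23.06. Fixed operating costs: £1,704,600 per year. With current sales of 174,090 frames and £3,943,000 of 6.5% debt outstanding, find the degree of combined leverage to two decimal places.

2.14

Total contribution margin = 174,090 × £21.16 = £3,683,744.40.
Subtracting fixed costs: EBIT = £3,683,744.40 − £1,704,600 = £1,979,144.40. Interest = £256,295.00.
DOL = £3,683,744.40 ÷ £1,979,144.40 = 1.8613; DFL = £1,979,144.40 ÷ £1,722,849.40 = 1.1488.
DCL = DOL × DFL = 1.8613 × 1.1488 = 2.1383.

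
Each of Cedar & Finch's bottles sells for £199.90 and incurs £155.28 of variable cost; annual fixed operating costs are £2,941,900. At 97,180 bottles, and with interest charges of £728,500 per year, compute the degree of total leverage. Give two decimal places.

6.51

At 97,180 units, contribution = 97,180 × £44.62 = £4,336,171.60.
Subtracting fixed costs: EBIT = £4,336,171.60 − £2,941,900 = £1,394,271.60. Interest = £728,500.00.
DOL = £4,336,171.60 ÷ £1,394,271.60 = 3.1100; DFL = £1,394,271.60 ÷ £665,771.60 = 2.0942.
DCL = DOL × DFL = 3.1100 × 2.0942 = 6.5130.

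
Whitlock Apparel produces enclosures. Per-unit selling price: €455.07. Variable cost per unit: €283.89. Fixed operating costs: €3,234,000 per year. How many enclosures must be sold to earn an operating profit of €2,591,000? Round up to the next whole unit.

34,029 enclosures

Contribution margin per unit = €455.07 − €283.89 = €171.18.
Required volume = (fixed costs + target profit) ÷ CM = (€3,234,000 + €2,591,000) ÷ €171.18 = 34,028.51, so 34,029 enclosures.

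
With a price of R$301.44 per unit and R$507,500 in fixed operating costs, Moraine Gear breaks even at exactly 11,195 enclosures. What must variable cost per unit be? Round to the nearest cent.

R$256.11

Contribution per unit must be FC / Q = R$507,500 / 11,195 = R$45.3327.
Variable cost per unit = R$301.44 − R$45.3327 = R$256.11.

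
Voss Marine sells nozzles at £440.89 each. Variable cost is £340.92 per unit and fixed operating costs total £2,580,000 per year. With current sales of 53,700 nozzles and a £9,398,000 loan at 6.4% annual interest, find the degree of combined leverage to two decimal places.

2.45

At 53,700 units, contribution = 53,700 × £99.97 = £5,368,389.00.
Operating income = contribution − fixed costs = £5,368,389.00 − £2,580,000 = £2,788,389.00. Interest = £601,472.00, so EBIT − I = £2,186,917.00.
Degree of total leverage = total CM / (EBIT − interest) = £5,368,389.00 / £2,186,917.00 = 2.4548.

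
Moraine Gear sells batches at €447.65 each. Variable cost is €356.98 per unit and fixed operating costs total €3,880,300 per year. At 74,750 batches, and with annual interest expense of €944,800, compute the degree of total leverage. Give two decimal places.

3.47

Contribution at this volume is 74,750 × €90.67 = €6,777,582.50.
Operating income = contribution − fixed costs = €6,777,582.50 − €3,880,300 = €2,897,282.50. Interest = €944,800.00.
DOL = €6,777,582.50 ÷ €2,897,282.50 = 2.3393; DFL = €2,897,282.50 ÷ €1,952,482.50 = 1.4839.
DCL = DOL × DFL = 2.3393 × 1.4839 = 3.4713.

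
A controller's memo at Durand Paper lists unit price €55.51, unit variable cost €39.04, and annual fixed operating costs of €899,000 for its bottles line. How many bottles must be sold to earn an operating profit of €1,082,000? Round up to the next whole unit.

120,280 bottles

Unit CM = price − variable cost = €55.51 − €39.04 = €16.47.
Need Q such that Q × €16.47 − €899,000 = €1,082,000, i.e. Q = €1,981,000 / €16.47 = 120,279.30 → 120,280.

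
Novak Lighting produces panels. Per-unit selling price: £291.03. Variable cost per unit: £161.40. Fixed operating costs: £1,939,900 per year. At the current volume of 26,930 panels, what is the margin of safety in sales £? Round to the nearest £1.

£3,482,203

Unit CM = price − variable cost = £291.03 − £161.40 = £129.63. Break-even units = £1,939,900 ÷ £129.63 = 14,964.90; break-even revenue = 14,964.90 × £291.03 = £4,355,234.88.
Actual sales revenue = 26,930 × £291.03 = £7,837,437.90.
Margin of safety = £7,837,437.90 − £4,355,234.88 = £3,482,203.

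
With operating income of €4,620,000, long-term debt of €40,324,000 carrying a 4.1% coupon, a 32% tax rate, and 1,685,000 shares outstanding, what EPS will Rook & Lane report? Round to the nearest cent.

€1.20

Interest = €1,653,284.00, so EBT = €4,620,000 − €1,653,284.00 = €2,966,716.00.
After tax at 32%: net income = €2,966,716.00 × 0.68 = €2,017,366.88.
EPS = €2,017,366.88 ÷ 1,685,000 = €1.20.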